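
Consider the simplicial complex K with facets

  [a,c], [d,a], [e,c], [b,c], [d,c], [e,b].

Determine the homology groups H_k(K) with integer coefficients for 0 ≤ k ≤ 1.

H_0 = Z,  H_1 = Z^2.

K has 5 vertices, 6 edges.
rank ∂_0 = 0, rank ∂_1 = 4 ⇒ b_0 = 5 − 0 − 4 = 1; all invariant factors of ∂_1 are 1 so no torsion. So H_0 ≅ Z.
rank ∂_1 = 4, rank ∂_2 = 0 ⇒ b_1 = 6 − 4 − 0 = 2. So H_1 ≅ Z^2.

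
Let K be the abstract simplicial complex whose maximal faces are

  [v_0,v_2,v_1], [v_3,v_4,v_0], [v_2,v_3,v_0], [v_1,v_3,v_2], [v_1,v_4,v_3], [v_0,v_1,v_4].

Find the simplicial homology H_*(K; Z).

Order the vertices as v_0 < v_1 < v_2 < v_3 < v_4. Listing each simplex with vertices in this order, K has dimension 2 with simplices:

  0-simplices (5): [v_0], [v_1], [v_2], [v_3], [v_4]
  1-simplices (9): [v_0,v_1], [v_0,v_2], [v_0,v_3], [v_0,v_4], [v_1,v_2], [v_1,v_3], [v_1,v_4], [v_2,v_3], [v_3,v_4]
  2-simplices (6): [v_0,v_1,v_2], [v_0,v_1,v_4], [v_0,v_2,v_3], [v_0,v_3,v_4], [v_1,v_2,v_3], [v_1,v_3,v_4]

Hence C_0 ≅ Z^5, C_1 ≅ Z^9, C_2 ≅ Z^6.

The boundary map ∂_1: C_1 → C_0 sends each edge [p,q] (with p < q) to q − p. For instance
  ∂[v_0,v_3] = [v_3] − [v_0].
As a 5×9 matrix over Z this has rank 4, with invariant factors (1,1,1,1).

∂_2: C_2 → C_1 maps a triangle to the signed sum of its edges. For instance
  ∂[v_1,v_3,v_4] = [v_3,v_4] − [v_1,v_4] + [v_1,v_3],
  ∂[v_0,v_3,v_4] = [v_3,v_4] − [v_0,v_4] + [v_0,v_3].
The 9×6 boundary matrix has rank 5 and Smith normal form diag(1,1,1,1,1).

From H_k ≅ ker(∂_k) / im(∂_{k+1}) we obtain:

  H_0: rank C_0 − rank ∂_1 = 5 − 4 = 1, and the invariant factors of ∂_1 are all 1, so H_0 = Z.
  H_1: rank ker ∂_1 − rank ∂_2 = (9 − 4) − 5 = 0, and the invariant factors of ∂_2 are all 1, so H_1 = 0.
  H_2: rank ker ∂_2 − rank ∂_3 = (6 − 5) − 0 = 1, and there is no ∂_3, so H_2 = Z.

As a check, the Euler characteristic is 5 − 9 + 6 = 2, which agrees with 1 − 0 + 1 = 2.

H_0 ≅ Z,  H_1 = 0,  H_2 ≅ Z.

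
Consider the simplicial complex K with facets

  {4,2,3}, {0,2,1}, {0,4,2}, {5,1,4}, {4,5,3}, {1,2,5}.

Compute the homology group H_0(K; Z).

H_0 = Z.

We work with the vertex ordering 0 < 1 < 2 < 3 < 4 < 5. The simplices of K, each written with vertices in increasing order, are:

  0-simplices (6): [0], [1], [2], [3], [4], [5]
  1-simplices (12): [0,1], [0,2], [0,4], [1,2], [1,4], [1,5], [2,3], [2,4], [2,5], [3,4], [3,5], [4,5]
  2-simplices (6): [0,1,2], [0,2,4], [1,2,5], [1,4,5], [2,3,4], [3,4,5]

giving chain groups C_0 ≅ Z^6, C_1 ≅ Z^12, C_2 ≅ Z^6.

∂_1: C_1 → C_0 maps an edge to its endpoints' difference, ∂[p,q] = q − p.
This gives a 6×12 integer matrix of rank 5; reducing to Smith normal form yields diagonal entries (1,1,1,1,1).

Boundary ∂_2: C_2 → C_1 acts by ∂[p,q,r] = [q,r] − [p,r] + [p,q]. For instance
  ∂[3,4,5] = [4,5] − [3,5] + [3,4],
  ∂[2,3,4] = [3,4] − [2,4] + [2,3].
The 12×6 boundary matrix has rank 6 and Smith normal form diag(1,1,1,1,1,1).

Computing H_k = (kernel of ∂_k) / (image of ∂_{k+1}):

  H_0: rank C_0 − rank ∂_1 = 6 − 5 = 1, and the invariant factors of ∂_1 are all 1, so H_0 ≅ Z.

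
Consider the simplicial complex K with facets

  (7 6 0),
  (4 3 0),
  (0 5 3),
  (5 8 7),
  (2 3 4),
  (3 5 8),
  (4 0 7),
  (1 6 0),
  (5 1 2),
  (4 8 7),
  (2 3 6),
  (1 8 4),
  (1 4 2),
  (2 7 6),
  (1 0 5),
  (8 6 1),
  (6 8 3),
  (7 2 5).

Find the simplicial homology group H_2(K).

K has 9 vertices, 27 edges, 18 triangles.
rank ∂_2 = 17, rank ∂_3 = 0 ⇒ b_2 = 18 − 17 − 0 = 1. So H_2 ≅ Z.

H_2 ≅ Z.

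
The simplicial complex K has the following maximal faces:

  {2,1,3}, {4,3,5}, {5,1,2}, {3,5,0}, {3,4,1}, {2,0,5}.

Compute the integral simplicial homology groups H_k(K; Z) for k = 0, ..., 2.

H_0 ≅ Z,  H_1 ≅ Z,  H_2 = 0.

Order the vertices as 0 < 1 < 2 < 3 < 4 < 5. Listing each simplex with vertices in this order, K has dimension 2 with simplices:

  0-simplices (6): [0], [1], [2], [3], [4], [5]
  1-simplices (12): [0,2], [0,3], [0,5], [1,2], [1,3], [1,4], [1,5], [2,3], [2,5], [3,4], [3,5], [4,5]
  2-simplices (6): [0,2,5], [0,3,5], [1,2,3], [1,2,5], [1,3,4], [3,4,5]

so the chain groups are C_0 ≅ Z^6, C_1 ≅ Z^12, C_2 ≅ Z^6.

Boundary ∂_1: C_1 → C_0 sends each edge [p,q] (with p < q) to q − p. For instance
  ∂[1,2] = [2] − [1].
The resulting 6×12 matrix has rank 5, and its Smith normal form has invariant factors (1,1,1,1,1).

∂_2: C_2 → C_1 maps a triangle to the signed sum of its edges. For instance
  ∂[0,3,5] = [3,5] − [0,5] + [0,3],
  ∂[0,2,5] = [2,5] − [0,5] + [0,2].
The resulting 12×6 matrix has rank 6, and its Smith normal form has invariant factors (1,1,1,1,1,1).

From H_k ≅ ker(∂_k) / im(∂_{k+1}) we obtain:

  H_0: rank C_0 − rank ∂_1 = 6 − 5 = 1, and the invariant factors of ∂_1 are all 1, so H_0 = Z.
  H_1: rank ker ∂_1 − rank ∂_2 = (12 − 5) − 6 = 1, and the invariant factors of ∂_2 are all 1, so H_1 = Z.
  H_2: rank ker ∂_2 − rank ∂_3 = (6 − 6) − 0 = 0, and there is no ∂_3, so H_2 = 0.

As a check, the Euler characteristic is 6 − 12 + 6 = 0, which agrees with 1 − 1 + 0 = 0.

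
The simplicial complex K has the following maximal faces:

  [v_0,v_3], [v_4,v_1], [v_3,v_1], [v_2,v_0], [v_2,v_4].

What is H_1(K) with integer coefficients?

H_1 = Z.

Fix the vertex order v_0 < v_1 < v_2 < v_3 < v_4 and write every simplex with vertices in increasing order. Then dim K = 1 and the simplices of K are:

  0-simplices (5): [v_0], [v_1], [v_2], [v_3], [v_4]
  1-simplices (5): [v_0,v_2], [v_0,v_3], [v_1,v_3], [v_1,v_4], [v_2,v_4]

giving chain groups C_0 ≅ Z^5, C_1 ≅ Z^5.

The boundary map ∂_1: C_1 → C_0 maps an edge to its endpoints' difference, ∂[p,q] = q − p. For instance
  ∂[v_0,v_2] = [v_2] − [v_0].
As a 5×5 matrix over Z this has rank 4, with invariant factors (1,1,1,1).

Now H_k = ker ∂_k / im ∂_{k+1}, so:

  H_1: rank ker ∂_1 − rank ∂_2 = (5 − 4) − 0 = 1, and there is no ∂_2, so H_1 = Z.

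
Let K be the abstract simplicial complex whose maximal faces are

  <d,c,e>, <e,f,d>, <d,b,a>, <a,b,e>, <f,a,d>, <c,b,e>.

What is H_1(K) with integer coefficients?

H_1 = Z.

Take the total order a < b < c < d < e < f on the vertex set. Then K (dimension 2) consists of the simplices:

  0-simplices (6): a, b, c, d, e, f
  1-simplices (12): ab, ad, ae, af, bc, bd, be, cd, ce, de, df, ef
  2-simplices (6): abd, abe, adf, bce, cde, def

Hence C_0 ≅ Z^6, C_1 ≅ Z^12, C_2 ≅ Z^6.

The boundary map ∂_1: C_1 → C_0 sends each edge [p,q] (with p < q) to q − p.
The resulting 6×12 matrix has rank 5, and its Smith normal form has invariant factors (1,1,1,1,1).

∂_2: C_2 → C_1 acts by ∂[p,q,r] = [q,r] − [p,r] + [p,q]. For instance
  ∂bce = ce − be + bc,
  ∂def = ef − df + de.
This gives a 12×6 integer matrix of rank 6; reducing to Smith normal form yields diagonal entries (1,1,1,1,1,1).

Reading off H_k = ker ∂_k / im ∂_{k+1}:

  H_1: rank ker ∂_1 − rank ∂_2 = (12 − 5) − 6 = 1, and the invariant factors of ∂_2 are all 1, so H_1 ≅ Z.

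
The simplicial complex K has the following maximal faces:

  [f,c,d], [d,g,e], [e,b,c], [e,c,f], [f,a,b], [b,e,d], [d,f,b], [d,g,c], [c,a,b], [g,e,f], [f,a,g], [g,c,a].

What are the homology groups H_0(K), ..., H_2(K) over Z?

Take the total order a < b < c < d < e < f < g on the vertex set. Then K (dimension 2) consists of the simplices:

  0-simplices (7): a, b, c, d, e, f, g
  1-simplices (18): ab, ac, af, ag, bc, bd, be, bf, cd, ce, cf, cg, de, df, dg, ef, eg, fg
  2-simplices (12): abc, abf, acg, afg, bce, bde, bdf, cdf, cdg, cef, deg, efg

Hence C_0 ≅ Z^7, C_1 ≅ Z^18, C_2 ≅ Z^12.

The boundary map ∂_1: C_1 → C_0 sends each edge [p,q] (with p < q) to q − p. For instance
  ∂df = f − d.
The 7×18 boundary matrix has rank 6 and Smith normal form diag(1,1,1,1,1,1).

Boundary ∂_2: C_2 → C_1 acts by ∂[p,q,r] = [q,r] − [p,r] + [p,q]. For instance
  ∂deg = eg − dg + de,
  ∂bde = de − be + bd.
The 18×12 boundary matrix has rank 12 and Smith normal form diag(1,1,1,1,1,1,1,1,1,1,1,2).

Computing H_k = (kernel of ∂_k) / (image of ∂_{k+1}):

  H_0: rank C_0 − rank ∂_1 = 7 − 6 = 1, and the invariant factors of ∂_1 are all 1, so H_0 = Z.
  H_1: rank ker ∂_1 − rank ∂_2 = (18 − 6) − 12 = 0, and ∂_2 has invariant factor 2 > 1, so H_1 = Z/2Z.
  H_2: rank ker ∂_2 − rank ∂_3 = (12 − 12) − 0 = 0, and there is no ∂_3, so H_2 = 0.

H_0 = Z,  H_1 = Z/2Z,  H_2 = 0.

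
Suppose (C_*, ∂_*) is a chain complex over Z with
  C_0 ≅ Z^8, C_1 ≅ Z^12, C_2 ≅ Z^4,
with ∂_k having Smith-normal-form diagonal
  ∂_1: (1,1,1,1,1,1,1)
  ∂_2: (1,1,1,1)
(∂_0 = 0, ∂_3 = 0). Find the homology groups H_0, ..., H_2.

H_0: b_0 = 8 − 0 − 7 = 1; torsion from ∂_1 factors > 1: none. So H_0 = Z.
H_1: b_1 = 12 − 7 − 4 = 1; torsion from ∂_2 factors > 1: none. So H_1 = Z.
H_2: b_2 = 4 − 4 − 0 = 0; torsion from ∂_3 factors > 1: none. So H_2 = 0.

H_0 = Z,  H_1 = Z,  H_2 = 0.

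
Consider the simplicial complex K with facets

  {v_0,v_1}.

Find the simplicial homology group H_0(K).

H_0 ≅ Z.

Order the vertices as v_0 < v_1. Listing each simplex with vertices in this order, K has dimension 1 with simplices:

  0-simplices (2): [v_0], [v_1]
  1-simplices (1): [v_0,v_1]

so the chain groups are C_0 ≅ Z^2, C_1 ≅ Z^1.

The boundary map ∂_1: C_1 → C_0 maps an edge to its endpoints' difference, ∂[p,q] = q − p. For instance
  ∂[v_0,v_1] = [v_1] − [v_0].
This gives a 2×1 integer matrix of rank 1; reducing to Smith normal form yields diagonal entries (1).

Now H_k = ker ∂_k / im ∂_{k+1}, so:

  H_0: rank C_0 − rank ∂_1 = 2 − 1 = 1, and the invariant factors of ∂_1 are all 1, so H_0 = Z.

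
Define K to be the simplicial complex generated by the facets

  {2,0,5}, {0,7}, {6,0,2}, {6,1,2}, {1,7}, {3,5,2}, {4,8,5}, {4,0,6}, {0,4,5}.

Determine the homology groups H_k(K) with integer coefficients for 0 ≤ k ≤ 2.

Order the vertices as 0 < 1 < 2 < 3 < 4 < 5 < 6 < 7 < 8. Listing each simplex with vertices in this order, K has dimension 2 with simplices:

  0-simplices (9): [0], [1], [2], [3], [4], [5], [6], [7], [8]
  1-simplices (16): [0,2], [0,4], [0,5], [0,6], [0,7], [1,2], [1,6], [1,7], [2,3], [2,5], [2,6], [3,5], [4,5], [4,6], [4,8], [5,8]
  2-simplices (7): [0,2,5], [0,2,6], [0,4,5], [0,4,6], [1,2,6], [2,3,5], [4,5,8]

so the chain groups are C_0 ≅ Z^9, C_1 ≅ Z^16, C_2 ≅ Z^7.

The boundary map ∂_1: C_1 → C_0 sends each edge [p,q] (with p < q) to q − p.
As a 9×16 matrix over Z this has rank 8, with invariant factors (1,1,1,1,1,1,1,1).

The boundary map ∂_2: C_2 → C_1 sends each 2-simplex [p,q,r] to [q,r] − [p,r] + [p,q]. For instance
  ∂[1,2,6] = [2,6] − [1,6] + [1,2],
  ∂[0,2,6] = [2,6] − [0,6] + [0,2].
The resulting 16×7 matrix has rank 7, and its Smith normal form has invariant factors (1,1,1,1,1,1,1).

Now H_k = ker ∂_k / im ∂_{k+1}, so:

  H_0: rank C_0 − rank ∂_1 = 9 − 8 = 1, and the invariant factors of ∂_1 are all 1, so H_0 = Z.
  H_1: rank ker ∂_1 − rank ∂_2 = (16 − 8) − 7 = 1, and the invariant factors of ∂_2 are all 1, so H_1 = Z.
  H_2: rank ker ∂_2 − rank ∂_3 = (7 − 7) − 0 = 0, and there is no ∂_3, so H_2 = 0.

H_0 = Z,  H_1 = Z,  H_2 = 0.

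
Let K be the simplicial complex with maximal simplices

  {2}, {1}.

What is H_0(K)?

We work with the vertex ordering 1 < 2. The simplices of K, each written with vertices in increasing order, are:

  0-simplices (2): [1], [2]

giving chain groups C_0 ≅ Z^2.

Reading off H_k = ker ∂_k / im ∂_{k+1}:

  H_0: rank C_0 − rank ∂_1 = 2 − 0 = 2, and there is no ∂_1, so H_0 = Z^2.

H_0 ≅ Z^2.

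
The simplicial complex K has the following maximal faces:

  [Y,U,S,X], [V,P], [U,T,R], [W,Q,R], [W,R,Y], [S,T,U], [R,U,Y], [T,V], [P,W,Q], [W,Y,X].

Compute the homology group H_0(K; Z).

Take the total order P < Q < R < S < T < U < V < W < X < Y on the vertex set. Then K (dimension 3) consists of the simplices:

  0-simplices (10): P, Q, R, S, T, U, V, W, X, Y
  1-simplices (20): PQ, PV, PW, QR, QW, RT, RU, RW, RY, ST, SU, SX, SY, TU, TV, UX, UY, WX, WY, XY
  2-simplices (11): PQW, QRW, RTU, RUY, RWY, STU, SUX, SUY, SXY, UXY, WXY
  3-simplices (1): SUXY

giving chain groups C_0 ≅ Z^10, C_1 ≅ Z^20, C_2 ≅ Z^11, C_3 ≅ Z^1.

The boundary map ∂_1: C_1 → C_0 is given by ∂[p,q] = [q] − [p].
The 10×20 boundary matrix has rank 9 and Smith normal form diag(1,1,1,1,1,1,1,1,1).

∂_2: C_2 → C_1 sends each 2-simplex [p,q,r] to [q,r] − [p,r] + [p,q]. For instance
  ∂RWY = WY − RY + RW,
  ∂SUX = UX − SX + SU.
This gives a 20×11 integer matrix of rank 10; reducing to Smith normal form yields diagonal entries (1,1,1,1,1,1,1,1,1,1).

The boundary map ∂_3: C_3 → C_2 sends each 3-simplex σ to the alternating sum Σ_i (−1)^i (σ with its i-th vertex removed). For instance
  ∂SUXY = UXY − SXY + SUY − SUX.
As a 11×1 matrix over Z this has rank 1, with invariant factors (1).

Computing H_k = (kernel of ∂_k) / (image of ∂_{k+1}):

  H_0: rank C_0 − rank ∂_1 = 10 − 9 = 1, and the invariant factors of ∂_1 are all 1, so H_0 ≅ Z.

H_0 = Z.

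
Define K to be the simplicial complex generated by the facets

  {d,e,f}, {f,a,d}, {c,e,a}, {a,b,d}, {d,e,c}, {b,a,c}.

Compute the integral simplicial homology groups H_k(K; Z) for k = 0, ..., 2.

H_0 = Z,  H_1 = Z,  H_2 = 0.

Order the vertices as a < b < c < d < e < f. Listing each simplex with vertices in this order, K has dimension 2 with simplices:

  0-simplices (6): a, b, c, d, e, f
  1-simplices (12): ab, ac, ad, ae, af, bc, bd, cd, ce, de, df, ef
  2-simplices (6): abc, abd, ace, adf, cde, def

giving chain groups C_0 ≅ Z^6, C_1 ≅ Z^12, C_2 ≅ Z^6.

Boundary ∂_1: C_1 → C_0 maps an edge to its endpoints' difference, ∂[p,q] = q − p.
The 6×12 boundary matrix has rank 5 and Smith normal form diag(1,1,1,1,1).

Boundary ∂_2: C_2 → C_1 acts by ∂[p,q,r] = [q,r] − [p,r] + [p,q]. For instance
  ∂abc = bc − ac + ab,
  ∂abd = bd − ad + ab.
As a 12×6 matrix over Z this has rank 6, with invariant factors (1,1,1,1,1,1).

Computing H_k = (kernel of ∂_k) / (image of ∂_{k+1}):

  H_0: rank C_0 − rank ∂_1 = 6 − 5 = 1, and the invariant factors of ∂_1 are all 1, so H_0 = Z.
  H_1: rank ker ∂_1 − rank ∂_2 = (12 − 5) − 6 = 1, and the invariant factors of ∂_2 are all 1, so H_1 = Z.
  H_2: rank ker ∂_2 − rank ∂_3 = (6 − 6) − 0 = 0, and there is no ∂_3, so H_2 = 0.

As a check, the Euler characteristic is 6 − 12 + 6 = 0, which agrees with 1 − 1 + 0 = 0.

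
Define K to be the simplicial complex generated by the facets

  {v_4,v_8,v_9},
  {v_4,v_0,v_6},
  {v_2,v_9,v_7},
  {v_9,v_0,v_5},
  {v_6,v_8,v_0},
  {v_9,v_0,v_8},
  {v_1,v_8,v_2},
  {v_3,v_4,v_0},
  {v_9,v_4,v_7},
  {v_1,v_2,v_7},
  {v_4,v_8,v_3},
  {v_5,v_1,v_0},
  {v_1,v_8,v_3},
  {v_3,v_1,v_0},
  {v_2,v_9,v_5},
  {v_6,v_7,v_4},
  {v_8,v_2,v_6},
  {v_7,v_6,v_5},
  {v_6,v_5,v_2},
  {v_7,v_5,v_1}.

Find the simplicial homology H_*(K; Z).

H_0 ≅ Z,  H_1 ≅ Z ⊕ Z/2,  H_2 = 0.

Order the vertices as v_0 < v_1 < v_2 < v_3 < v_4 < v_5 < v_6 < v_7 < v_8 < v_9. Listing each simplex with vertices in this order, K has dimension 2 with simplices:

  0-simplices (10): [v_0], [v_1], [v_2], [v_3], [v_4], [v_5], [v_6], [v_7], [v_8], [v_9]
  1-simplices (30): (30 of them)
  2-simplices (20): (20 of them)

giving chain groups C_0 ≅ Z^10, C_1 ≅ Z^30, C_2 ≅ Z^20.

The boundary map ∂_1: C_1 → C_0 sends each edge [p,q] (with p < q) to q − p.
The resulting 10×30 matrix has rank 9, and its Smith normal form has invariant factors (1,1,1,1,1,1,1,1,1).

The boundary map ∂_2: C_2 → C_1 sends each 2-simplex [p,q,r] to [q,r] − [p,r] + [p,q]. For instance
  ∂[v_1,v_2,v_7] = [v_2,v_7] − [v_1,v_7] + [v_1,v_2],
  ∂[v_2,v_7,v_9] = [v_7,v_9] − [v_2,v_9] + [v_2,v_7].
As a 30×20 matrix over Z this has rank 20, with invariant factors (1,1,1,1,1,1,1,1,1,1,1,1,1,1,1,1,1,1,1,2).

Now H_k = ker ∂_k / im ∂_{k+1}, so:

  H_0: rank C_0 − rank ∂_1 = 10 − 9 = 1, and the invariant factors of ∂_1 are all 1, so H_0 ≅ Z.
  H_1: rank ker ∂_1 − rank ∂_2 = (30 − 9) − 20 = 1, and ∂_2 has invariant factor 2 > 1, so H_1 ≅ Z ⊕ Z/2.
  H_2: rank ker ∂_2 − rank ∂_3 = (20 − 20) − 0 = 0, and there is no ∂_3, so H_2 ≅ 0.

(K is a triangulation of the Klein bottle.)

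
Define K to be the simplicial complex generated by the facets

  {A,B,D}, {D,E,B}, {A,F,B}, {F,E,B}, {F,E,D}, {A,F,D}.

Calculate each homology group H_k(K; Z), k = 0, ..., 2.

Fix the vertex order A < B < D < E < F and write every simplex with vertices in increasing order. Then dim K = 2 and the simplices of K are:

  0-simplices (5): A, B, D, E, F
  1-simplices (9): AB, AD, AF, BD, BE, BF, DE, DF, EF
  2-simplices (6): ABD, ABF, ADF, BDE, BEF, DEF

Hence C_0 ≅ Z^5, C_1 ≅ Z^9, C_2 ≅ Z^6.

The boundary map ∂_1: C_1 → C_0 sends each edge [p,q] (with p < q) to q − p.
The 5×9 boundary matrix has rank 4 and Smith normal form diag(1,1,1,1).

The boundary map ∂_2: C_2 → C_1 maps a triangle to the signed sum of its edges. For instance
  ∂DEF = EF − DF + DE,
  ∂ABD = BD − AD + AB.
The 9×6 boundary matrix has rank 5 and Smith normal form diag(1,1,1,1,1).

Computing H_k = (kernel of ∂_k) / (image of ∂_{k+1}):

  H_0: rank C_0 − rank ∂_1 = 5 − 4 = 1, and the invariant factors of ∂_1 are all 1, so H_0 ≅ Z.
  H_1: rank ker ∂_1 − rank ∂_2 = (9 − 4) − 5 = 0, and the invariant factors of ∂_2 are all 1, so H_1 ≅ 0.
  H_2: rank ker ∂_2 − rank ∂_3 = (6 − 5) − 0 = 1, and there is no ∂_3, so H_2 ≅ Z.

H_0 = Z,  H_1 = 0,  H_2 = Z.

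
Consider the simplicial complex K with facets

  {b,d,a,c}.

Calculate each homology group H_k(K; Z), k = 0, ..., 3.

K has 4 vertices, 6 edges, 4 triangles, 1 3-simplex.
rank ∂_0 = 0, rank ∂_1 = 3 ⇒ b_0 = 4 − 0 − 3 = 1; all invariant factors of ∂_1 are 1 so no torsion. So H_0 ≅ Z.
rank ∂_1 = 3, rank ∂_2 = 3 ⇒ b_1 = 6 − 3 − 3 = 0; all invariant factors of ∂_2 are 1 so no torsion. So H_1 ≅ 0.
rank ∂_2 = 3, rank ∂_3 = 1 ⇒ b_2 = 4 − 3 − 1 = 0; all invariant factors of ∂_3 are 1 so no torsion. So H_2 ≅ 0.
rank ∂_3 = 1, rank ∂_4 = 0 ⇒ b_3 = 1 − 1 − 0 = 0. So H_3 ≅ 0.

H_0 = Z,  H_1 = 0,  H_2 = 0,  H_3 = 0.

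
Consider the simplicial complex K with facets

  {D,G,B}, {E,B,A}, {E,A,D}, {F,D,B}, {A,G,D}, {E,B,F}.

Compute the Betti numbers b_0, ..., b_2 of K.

K has 6 vertices, 12 edges, 6 triangles.
rank ∂_0 = 0, rank ∂_1 = 5 ⇒ b_0 = 6 − 0 − 5 = 1; all invariant factors of ∂_1 are 1 so no torsion. So H_0 = Z.
rank ∂_1 = 5, rank ∂_2 = 6 ⇒ b_1 = 12 − 5 − 6 = 1; all invariant factors of ∂_2 are 1 so no torsion. So H_1 = Z.
rank ∂_2 = 6, rank ∂_3 = 0 ⇒ b_2 = 6 − 6 − 0 = 0. So H_2 = 0.

b_0 = 1, b_1 = 1, b_2 = 0.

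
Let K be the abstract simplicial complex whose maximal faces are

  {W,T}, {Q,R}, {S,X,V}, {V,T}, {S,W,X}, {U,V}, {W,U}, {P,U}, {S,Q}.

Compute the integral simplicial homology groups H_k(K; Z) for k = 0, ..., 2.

H_0 = Z,  H_1 = Z^2,  H_2 = 0.

Take the total order P < Q < R < S < T < U < V < W < X on the vertex set. Then K (dimension 2) consists of the simplices:

  0-simplices (9): P, Q, R, S, T, U, V, W, X
  1-simplices (12): PU, QR, QS, SV, SW, SX, TV, TW, UV, UW, VX, WX
  2-simplices (2): SVX, SWX

so the chain groups are C_0 ≅ Z^9, C_1 ≅ Z^12, C_2 ≅ Z^2.

∂_1: C_1 → C_0 maps an edge to its endpoints' difference, ∂[p,q] = q − p. For instance
  ∂WX = X − W.
The resulting 9×12 matrix has rank 8, and its Smith normal form has invariant factors (1,1,1,1,1,1,1,1).

∂_2: C_2 → C_1 maps a triangle to the signed sum of its edges. For instance
  ∂SWX = WX − SX + SW,
  ∂SVX = VX − SX + SV.
The 12×2 boundary matrix has rank 2 and Smith normal form diag(1,1).

Reading off H_k = ker ∂_k / im ∂_{k+1}:

  H_0: rank C_0 − rank ∂_1 = 9 − 8 = 1, and the invariant factors of ∂_1 are all 1, so H_0 ≅ Z.
  H_1: rank ker ∂_1 − rank ∂_2 = (12 − 8) − 2 = 2, and the invariant factors of ∂_2 are all 1, so H_1 ≅ Z^2.
  H_2: rank ker ∂_2 − rank ∂_3 = (2 − 2) − 0 = 0, and there is no ∂_3, so H_2 ≅ 0.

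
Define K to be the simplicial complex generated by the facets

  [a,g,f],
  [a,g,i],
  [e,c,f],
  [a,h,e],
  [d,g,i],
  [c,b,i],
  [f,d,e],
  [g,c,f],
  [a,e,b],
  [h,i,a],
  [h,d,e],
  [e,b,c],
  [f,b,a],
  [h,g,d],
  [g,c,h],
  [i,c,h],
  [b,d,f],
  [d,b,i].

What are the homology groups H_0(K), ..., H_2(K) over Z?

H_0 ≅ Z,  H_1 ≅ Z ⊕ Z_2,  H_2 = 0.

Take the total order a < b < c < d < e < f < g < h < i on the vertex set. Then K (dimension 2) consists of the simplices:

  0-simplices (9): a, b, c, d, e, f, g, h, i
  1-simplices (27): ab, ae, af, ag, ah, ai, bc, bd, be, bf, bi, ce, cf, cg, ch, ci, de, df, dg, dh, di, ef, eh, fg, gh, gi, hi
  2-simplices (18): abe, abf, aeh, afg, agi, ahi, bce, bci, bdf, bdi, cef, cfg, cgh, chi, def, deh, dgh, dgi

so the chain groups are C_0 ≅ Z^9, C_1 ≅ Z^27, C_2 ≅ Z^18.

Boundary ∂_1: C_1 → C_0 maps an edge to its endpoints' difference, ∂[p,q] = q − p.
This gives a 9×27 integer matrix of rank 8; reducing to Smith normal form yields diagonal entries (1,1,1,1,1,1,1,1).

The boundary map ∂_2: C_2 → C_1 acts by ∂[p,q,r] = [q,r] − [p,r] + [p,q]. For instance
  ∂agi = gi − ai + ag,
  ∂abe = be − ae + ab.
The resulting 27×18 matrix has rank 18, and its Smith normal form has invariant factors (1,1,1,1,1,1,1,1,1,1,1,1,1,1,1,1,1,2).

Computing H_k = (kernel of ∂_k) / (image of ∂_{k+1}):

  H_0: rank C_0 − rank ∂_1 = 9 − 8 = 1, and the invariant factors of ∂_1 are all 1, so H_0 ≅ Z.
  H_1: rank ker ∂_1 − rank ∂_2 = (27 − 8) − 18 = 1, and ∂_2 has invariant factor 2 > 1, so H_1 ≅ Z ⊕ Z_2.
  H_2: rank ker ∂_2 − rank ∂_3 = (18 − 18) − 0 = 0, and there is no ∂_3, so H_2 ≅ 0.

(K is a triangulation of the Klein bottle.)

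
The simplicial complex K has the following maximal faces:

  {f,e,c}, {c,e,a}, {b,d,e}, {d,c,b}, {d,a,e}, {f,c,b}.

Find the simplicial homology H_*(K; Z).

H_0 = Z,  H_1 = Z,  H_2 = 0.

Order the vertices as a < b < c < d < e < f. Listing each simplex with vertices in this order, K has dimension 2 with simplices:

  0-simplices (6): a, b, c, d, e, f
  1-simplices (12): ac, ad, ae, bc, bd, be, bf, cd, ce, cf, de, ef
  2-simplices (6): ace, ade, bcd, bcf, bde, cef

so the chain groups are C_0 ≅ Z^6, C_1 ≅ Z^12, C_2 ≅ Z^6.

∂_1: C_1 → C_0 is given by ∂[p,q] = [q] − [p]. For instance
  ∂de = e − d.
This gives a 6×12 integer matrix of rank 5; reducing to Smith normal form yields diagonal entries (1,1,1,1,1).

The boundary map ∂_2: C_2 → C_1 sends each 2-simplex [p,q,r] to [q,r] − [p,r] + [p,q]. For instance
  ∂bcd = cd − bd + bc,
  ∂cef = ef − cf + ce.
The 12×6 boundary matrix has rank 6 and Smith normal form diag(1,1,1,1,1,1).

Computing H_k = (kernel of ∂_k) / (image of ∂_{k+1}):

  H_0: rank C_0 − rank ∂_1 = 6 − 5 = 1, and the invariant factors of ∂_1 are all 1, so H_0 ≅ Z.
  H_1: rank ker ∂_1 − rank ∂_2 = (12 − 5) − 6 = 1, and the invariant factors of ∂_2 are all 1, so H_1 ≅ Z.
  H_2: rank ker ∂_2 − rank ∂_3 = (6 − 6) − 0 = 0, and there is no ∂_3, so H_2 ≅ 0.

As a check, the Euler characteristic is 6 − 12 + 6 = 0, which agrees with 1 − 1 + 0 = 0.
(K is a triangulation of the cylinder S^1 x I.)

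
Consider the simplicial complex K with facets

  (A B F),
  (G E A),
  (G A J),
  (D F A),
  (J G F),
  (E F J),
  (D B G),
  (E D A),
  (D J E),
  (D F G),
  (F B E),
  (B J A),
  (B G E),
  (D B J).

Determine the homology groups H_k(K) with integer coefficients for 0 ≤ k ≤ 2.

H_0 ≅ Z,  H_1 ≅ Z^2,  H_2 ≅ Z.

K has 7 vertices, 21 edges, 14 triangles.
rank ∂_0 = 0, rank ∂_1 = 6 ⇒ b_0 = 7 − 0 − 6 = 1; all invariant factors of ∂_1 are 1 so no torsion. So H_0 = Z.
rank ∂_1 = 6, rank ∂_2 = 13 ⇒ b_1 = 21 − 6 − 13 = 2; all invariant factors of ∂_2 are 1 so no torsion. So H_1 = Z^2.
rank ∂_2 = 13, rank ∂_3 = 0 ⇒ b_2 = 14 − 13 − 0 = 1. So H_2 = Z.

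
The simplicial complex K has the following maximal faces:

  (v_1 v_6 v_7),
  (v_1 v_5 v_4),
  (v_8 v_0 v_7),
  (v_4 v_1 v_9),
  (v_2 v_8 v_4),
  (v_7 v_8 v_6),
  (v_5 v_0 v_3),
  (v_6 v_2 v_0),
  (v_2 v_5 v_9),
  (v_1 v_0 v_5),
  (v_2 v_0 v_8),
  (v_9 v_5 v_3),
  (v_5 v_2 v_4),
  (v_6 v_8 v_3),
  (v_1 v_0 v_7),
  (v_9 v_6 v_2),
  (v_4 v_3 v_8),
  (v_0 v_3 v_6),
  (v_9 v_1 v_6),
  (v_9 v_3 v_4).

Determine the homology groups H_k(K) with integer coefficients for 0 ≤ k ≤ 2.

H_0 ≅ Z,  H_1 ≅ Z ⊕ Z/2,  H_2 = 0.

Take the total order v_0 < v_1 < v_2 < v_3 < v_4 < v_5 < v_6 < v_7 < v_8 < v_9 on the vertex set. Then K (dimension 2) consists of the simplices:

  0-simplices (10): [v_0], [v_1], [v_2], [v_3], [v_4], [v_5], [v_6], [v_7], [v_8], [v_9]
  1-simplices (30): (30 of them)
  2-simplices (20): (20 of them)

so the chain groups are C_0 ≅ Z^10, C_1 ≅ Z^30, C_2 ≅ Z^20.

Boundary ∂_1: C_1 → C_0 sends each edge [p,q] (with p < q) to q − p.
The resulting 10×30 matrix has rank 9, and its Smith normal form has invariant factors (1,1,1,1,1,1,1,1,1).

The boundary map ∂_2: C_2 → C_1 acts by ∂[p,q,r] = [q,r] − [p,r] + [p,q]. For instance
  ∂[v_2,v_5,v_9] = [v_5,v_9] − [v_2,v_9] + [v_2,v_5],
  ∂[v_0,v_3,v_6] = [v_3,v_6] − [v_0,v_6] + [v_0,v_3].
As a 30×20 matrix over Z this has rank 20, with invariant factors (1,1,1,1,1,1,1,1,1,1,1,1,1,1,1,1,1,1,1,2).

Computing H_k = (kernel of ∂_k) / (image of ∂_{k+1}):

  H_0: rank C_0 − rank ∂_1 = 10 − 9 = 1, and the invariant factors of ∂_1 are all 1, so H_0 ≅ Z.
  H_1: rank ker ∂_1 − rank ∂_2 = (30 − 9) − 20 = 1, and ∂_2 has invariant factor 2 > 1, so H_1 ≅ Z ⊕ Z/2.
  H_2: rank ker ∂_2 − rank ∂_3 = (20 − 20) − 0 = 0, and there is no ∂_3, so H_2 ≅ 0.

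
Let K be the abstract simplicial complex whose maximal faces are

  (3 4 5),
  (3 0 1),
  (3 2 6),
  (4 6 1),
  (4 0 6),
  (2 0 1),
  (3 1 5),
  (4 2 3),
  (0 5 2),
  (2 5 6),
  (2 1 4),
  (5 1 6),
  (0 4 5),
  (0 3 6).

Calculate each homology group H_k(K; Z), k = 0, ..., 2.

Order the vertices as 0 < 1 < 2 < 3 < 4 < 5 < 6. Listing each simplex with vertices in this order, K has dimension 2 with simplices:

  0-simplices (7): [0], [1], [2], [3], [4], [5], [6]
  1-simplices (21): [0,1], [0,2], [0,3], [0,4], [0,5], [0,6], [1,2], [1,3], [1,4], [1,5], [1,6], [2,3], [2,4], [2,5], [2,6], [3,4], [3,5], [3,6], [4,5], [4,6], [5,6]
  2-simplices (14): [0,1,2], [0,1,3], [0,2,5], [0,3,6], [0,4,5], [0,4,6], [1,2,4], [1,3,5], [1,4,6], [1,5,6], [2,3,4], [2,3,6], [2,5,6], [3,4,5]

giving chain groups C_0 ≅ Z^7, C_1 ≅ Z^21, C_2 ≅ Z^14.

∂_1: C_1 → C_0 maps an edge to its endpoints' difference, ∂[p,q] = q − p. For instance
  ∂[3,6] = [6] − [3].
The resulting 7×21 matrix has rank 6, and its Smith normal form has invariant factors (1,1,1,1,1,1).

The boundary map ∂_2: C_2 → C_1 maps a triangle to the signed sum of its edges. For instance
  ∂[3,4,5] = [4,5] − [3,5] + [3,4],
  ∂[0,3,6] = [3,6] − [0,6] + [0,3].
The 21×14 boundary matrix has rank 13 and Smith normal form diag(1,1,1,1,1,1,1,1,1,1,1,1,1).

From H_k ≅ ker(∂_k) / im(∂_{k+1}) we obtain:

  H_0: rank C_0 − rank ∂_1 = 7 − 6 = 1, and the invariant factors of ∂_1 are all 1, so H_0 = Z.
  H_1: rank ker ∂_1 − rank ∂_2 = (21 − 6) − 13 = 2, and the invariant factors of ∂_2 are all 1, so H_1 = Z^2.
  H_2: rank ker ∂_2 − rank ∂_3 = (14 − 13) − 0 = 1, and there is no ∂_3, so H_2 = Z.

As a check, the Euler characteristic is 7 − 21 + 14 = 0, which agrees with 1 − 2 + 1 = 0.

H_0 = Z,  H_1 = Z^2,  H_2 = Z.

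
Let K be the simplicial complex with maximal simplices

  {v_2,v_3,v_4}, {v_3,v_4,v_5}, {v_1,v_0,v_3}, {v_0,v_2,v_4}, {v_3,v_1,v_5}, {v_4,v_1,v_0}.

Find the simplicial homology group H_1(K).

H_1 = Z.

Fix the vertex order v_0 < v_1 < v_2 < v_3 < v_4 < v_5 and write every simplex with vertices in increasing order. Then dim K = 2 and the simplices of K are:

  0-simplices (6): [v_0], [v_1], [v_2], [v_3], [v_4], [v_5]
  1-simplices (12): [v_0,v_1], [v_0,v_2], [v_0,v_3], [v_0,v_4], [v_1,v_3], [v_1,v_4], [v_1,v_5], [v_2,v_3], [v_2,v_4], [v_3,v_4], [v_3,v_5], [v_4,v_5]
  2-simplices (6): [v_0,v_1,v_3], [v_0,v_1,v_4], [v_0,v_2,v_4], [v_1,v_3,v_5], [v_2,v_3,v_4], [v_3,v_4,v_5]

so the chain groups are C_0 ≅ Z^6, C_1 ≅ Z^12, C_2 ≅ Z^6.

The boundary map ∂_1: C_1 → C_0 is given by ∂[p,q] = [q] − [p]. For instance
  ∂[v_0,v_4] = [v_4] − [v_0].
The resulting 6×12 matrix has rank 5, and its Smith normal form has invariant factors (1,1,1,1,1).

∂_2: C_2 → C_1 acts by ∂[p,q,r] = [q,r] − [p,r] + [p,q]. For instance
  ∂[v_1,v_3,v_5] = [v_3,v_5] − [v_1,v_5] + [v_1,v_3],
  ∂[v_3,v_4,v_5] = [v_4,v_5] − [v_3,v_5] + [v_3,v_4].
The resulting 12×6 matrix has rank 6, and its Smith normal form has invariant factors (1,1,1,1,1,1).

Now H_k = ker ∂_k / im ∂_{k+1}, so:

  H_1: rank ker ∂_1 − rank ∂_2 = (12 − 5) − 6 = 1, and the invariant factors of ∂_2 are all 1, so H_1 = Z.

(K is a triangulation of the cylinder S^1 x I.)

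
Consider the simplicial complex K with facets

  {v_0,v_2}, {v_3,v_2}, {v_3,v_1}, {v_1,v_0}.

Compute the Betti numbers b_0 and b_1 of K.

Take the total order v_0 < v_1 < v_2 < v_3 on the vertex set. Then K (dimension 1) consists of the simplices:

  0-simplices (4): [v_0], [v_1], [v_2], [v_3]
  1-simplices (4): [v_0,v_1], [v_0,v_2], [v_1,v_3], [v_2,v_3]

so the chain groups are C_0 ≅ Z^4, C_1 ≅ Z^4.

∂_1: C_1 → C_0 maps an edge to its endpoints' difference, ∂[p,q] = q − p. For instance
  ∂[v_0,v_2] = [v_2] − [v_0].
This gives a 4×4 integer matrix of rank 3; reducing to Smith normal form yields diagonal entries (1,1,1).

Computing H_k = (kernel of ∂_k) / (image of ∂_{k+1}):

  H_0: rank C_0 − rank ∂_1 = 4 − 3 = 1, and the invariant factors of ∂_1 are all 1, so H_0 ≅ Z.
  H_1: rank ker ∂_1 − rank ∂_2 = (4 − 3) − 0 = 1, and there is no ∂_2, so H_1 ≅ Z.

As a check, the Euler characteristic is 4 − 4 = 0, which agrees with 1 − 1 = 0.

Hence the Betti numbers are b_0 = 1, b_1 = 1.

b_0 = 1, b_1 = 1.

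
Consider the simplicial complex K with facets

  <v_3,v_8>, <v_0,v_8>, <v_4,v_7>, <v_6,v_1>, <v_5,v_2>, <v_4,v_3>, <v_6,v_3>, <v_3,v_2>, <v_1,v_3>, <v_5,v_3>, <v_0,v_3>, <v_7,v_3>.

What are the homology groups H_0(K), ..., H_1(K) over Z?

H_0 ≅ Z,  H_1 ≅ Z^4.

Fix the vertex order v_0 < v_1 < v_2 < v_3 < v_4 < v_5 < v_6 < v_7 < v_8 and write every simplex with vertices in increasing order. Then dim K = 1 and the simplices of K are:

  0-simplices (9): [v_0], [v_1], [v_2], [v_3], [v_4], [v_5], [v_6], [v_7], [v_8]
  1-simplices (12): [v_0,v_3], [v_0,v_8], [v_1,v_3], [v_1,v_6], [v_2,v_3], [v_2,v_5], [v_3,v_4], [v_3,v_5], [v_3,v_6], [v_3,v_7], [v_3,v_8], [v_4,v_7]

giving chain groups C_0 ≅ Z^9, C_1 ≅ Z^12.

Boundary ∂_1: C_1 → C_0 sends each edge [p,q] (with p < q) to q − p. For instance
  ∂[v_1,v_6] = [v_6] − [v_1].
The 9×12 boundary matrix has rank 8 and Smith normal form diag(1,1,1,1,1,1,1,1).

Reading off H_k = ker ∂_k / im ∂_{k+1}:

  H_0: rank C_0 − rank ∂_1 = 9 − 8 = 1, and the invariant factors of ∂_1 are all 1, so H_0 ≅ Z.
  H_1: rank ker ∂_1 − rank ∂_2 = (12 − 8) − 0 = 4, and there is no ∂_2, so H_1 ≅ Z^4.

As a check, the Euler characteristic is 9 − 12 = -3, which agrees with 1 − 4 = -3.
(K is a triangulation of a wedge of 4 circles.)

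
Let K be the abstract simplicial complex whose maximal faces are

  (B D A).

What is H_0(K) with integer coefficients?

Order the vertices as A < B < D. Listing each simplex with vertices in this order, K has dimension 2 with simplices:

  0-simplices (3): A, B, D
  1-simplices (3): AB, AD, BD
  2-simplices (1): ABD

Hence C_0 ≅ Z^3, C_1 ≅ Z^3, C_2 ≅ Z^1.

∂_1: C_1 → C_0 maps an edge to its endpoints' difference, ∂[p,q] = q − p. For instance
  ∂AB = B − A.
The resulting 3×3 matrix has rank 2, and its Smith normal form has invariant factors (1,1).

∂_2: C_2 → C_1 maps a triangle to the signed sum of its edges. For instance
  ∂ABD = BD − AD + AB.
As a 3×1 matrix over Z this has rank 1, with invariant factors (1).

From H_k ≅ ker(∂_k) / im(∂_{k+1}) we obtain:

  H_0: rank C_0 − rank ∂_1 = 3 − 2 = 1, and the invariant factors of ∂_1 are all 1, so H_0 ≅ Z.

H_0 = Z.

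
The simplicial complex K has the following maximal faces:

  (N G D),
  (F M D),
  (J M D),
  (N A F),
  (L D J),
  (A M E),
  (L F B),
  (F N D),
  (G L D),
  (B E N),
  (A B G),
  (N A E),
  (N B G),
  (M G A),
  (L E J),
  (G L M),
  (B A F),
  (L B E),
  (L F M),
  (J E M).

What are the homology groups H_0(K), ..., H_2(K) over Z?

We work with the vertex ordering A < B < D < E < F < G < J < L < M < N. The simplices of K, each written with vertices in increasing order, are:

  0-simplices (10): A, B, D, E, F, G, J, L, M, N
  1-simplices (30): AB, AE, AF, AG, AM, AN, BE, BF, BG, BL, BN, DF, DG, DJ, DL, DM, DN, EJ, EL, EM, EN, FL, FM, FN, GL, GM, GN, JL, JM, LM
  2-simplices (20): ABF, ABG, AEM, AEN, AFN, AGM, BEL, BEN, BFL, BGN, DFM, DFN, DGL, DGN, DJL, DJM, EJL, EJM, FLM, GLM

so the chain groups are C_0 ≅ Z^10, C_1 ≅ Z^30, C_2 ≅ Z^20.

The boundary map ∂_1: C_1 → C_0 sends each edge [p,q] (with p < q) to q − p. For instance
  ∂FL = L − F.
The resulting 10×30 matrix has rank 9, and its Smith normal form has invariant factors (1,1,1,1,1,1,1,1,1).

Boundary ∂_2: C_2 → C_1 sends each 2-simplex [p,q,r] to [q,r] − [p,r] + [p,q]. For instance
  ∂DFM = FM − DM + DF,
  ∂DJM = JM − DM + DJ.
As a 30×20 matrix over Z this has rank 20, with invariant factors (1,1,1,1,1,1,1,1,1,1,1,1,1,1,1,1,1,1,1,2).

Computing H_k = (kernel of ∂_k) / (image of ∂_{k+1}):

  H_0: rank C_0 − rank ∂_1 = 10 − 9 = 1, and the invariant factors of ∂_1 are all 1, so H_0 ≅ Z.
  H_1: rank ker ∂_1 − rank ∂_2 = (30 − 9) − 20 = 1, and ∂_2 has invariant factor 2 > 1, so H_1 ≅ Z ⊕ Z/2Z.
  H_2: rank ker ∂_2 − rank ∂_3 = (20 − 20) − 0 = 0, and there is no ∂_3, so H_2 ≅ 0.

As a check, the Euler characteristic is 10 − 30 + 20 = 0, which agrees with 1 − 1 + 0 = 0.

H_0 ≅ Z,  H_1 ≅ Z ⊕ Z/2Z,  H_2 = 0.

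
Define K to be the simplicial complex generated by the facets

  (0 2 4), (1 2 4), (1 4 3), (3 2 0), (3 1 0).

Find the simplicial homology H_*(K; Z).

H_0 ≅ Z,  H_1 ≅ Z,  H_2 = 0.

Take the total order 0 < 1 < 2 < 3 < 4 on the vertex set. Then K (dimension 2) consists of the simplices:

  0-simplices (5): [0], [1], [2], [3], [4]
  1-simplices (10): [0,1], [0,2], [0,3], [0,4], [1,2], [1,3], [1,4], [2,3], [2,4], [3,4]
  2-simplices (5): [0,1,3], [0,2,3], [0,2,4], [1,2,4], [1,3,4]

giving chain groups C_0 ≅ Z^5, C_1 ≅ Z^10, C_2 ≅ Z^5.

∂_1: C_1 → C_0 sends each edge [p,q] (with p < q) to q − p. For instance
  ∂[0,4] = [4] − [0].
The 5×10 boundary matrix has rank 4 and Smith normal form diag(1,1,1,1).

Boundary ∂_2: C_2 → C_1 maps a triangle to the signed sum of its edges. For instance
  ∂[0,2,4] = [2,4] − [0,4] + [0,2],
  ∂[0,2,3] = [2,3] − [0,3] + [0,2].
This gives a 10×5 integer matrix of rank 5; reducing to Smith normal form yields diagonal entries (1,1,1,1,1).

Now H_k = ker ∂_k / im ∂_{k+1}, so:

  H_0: rank C_0 − rank ∂_1 = 5 − 4 = 1, and the invariant factors of ∂_1 are all 1, so H_0 ≅ Z.
  H_1: rank ker ∂_1 − rank ∂_2 = (10 − 4) − 5 = 1, and the invariant factors of ∂_2 are all 1, so H_1 ≅ Z.
  H_2: rank ker ∂_2 − rank ∂_3 = (5 − 5) − 0 = 0, and there is no ∂_3, so H_2 ≅ 0.

As a check, the Euler characteristic is 5 − 10 + 5 = 0, which agrees with 1 − 1 + 0 = 0.
(K is a triangulation of the Möbius band.)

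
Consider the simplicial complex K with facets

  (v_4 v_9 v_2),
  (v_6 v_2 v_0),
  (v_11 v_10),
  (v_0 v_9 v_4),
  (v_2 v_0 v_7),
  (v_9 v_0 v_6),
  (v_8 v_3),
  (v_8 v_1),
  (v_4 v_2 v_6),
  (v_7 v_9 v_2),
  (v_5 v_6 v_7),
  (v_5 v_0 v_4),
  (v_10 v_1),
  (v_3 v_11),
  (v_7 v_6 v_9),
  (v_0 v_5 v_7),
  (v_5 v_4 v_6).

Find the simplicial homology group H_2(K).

H_2 = 0.

We work with the vertex ordering v_0 < v_1 < v_2 < v_3 < v_4 < v_5 < v_6 < v_7 < v_8 < v_9 < v_10 < v_11. The simplices of K, each written with vertices in increasing order, are:

  0-simplices (12): [v_0], [v_1], [v_2], [v_3], [v_4], [v_5], [v_6], [v_7], [v_8], [v_9], [v_10], [v_11]
  1-simplices (23): (23 of them)
  2-simplices (12): (12 of them)

Hence C_0 ≅ Z^12, C_1 ≅ Z^23, C_2 ≅ Z^12.

∂_1: C_1 → C_0 sends each edge [p,q] (with p < q) to q − p. For instance
  ∂[v_0,v_7] = [v_7] − [v_0].
The 12×23 boundary matrix has rank 10 and Smith normal form diag(1,1,1,1,1,1,1,1,1,1).

∂_2: C_2 → C_1 sends each 2-simplex [p,q,r] to [q,r] − [p,r] + [p,q]. For instance
  ∂[v_0,v_4,v_9] = [v_4,v_9] − [v_0,v_9] + [v_0,v_4],
  ∂[v_0,v_2,v_6] = [v_2,v_6] − [v_0,v_6] + [v_0,v_2].
As a 23×12 matrix over Z this has rank 12, with invariant factors (1,1,1,1,1,1,1,1,1,1,1,2).

Computing H_k = (kernel of ∂_k) / (image of ∂_{k+1}):

  H_2: rank ker ∂_2 − rank ∂_3 = (12 − 12) − 0 = 0, and there is no ∂_3, so H_2 = 0.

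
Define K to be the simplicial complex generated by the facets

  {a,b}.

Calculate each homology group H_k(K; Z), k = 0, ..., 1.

Take the total order a < b on the vertex set. Then K (dimension 1) consists of the simplices:

  0-simplices (2): a, b
  1-simplices (1): ab

Hence C_0 ≅ Z^2, C_1 ≅ Z^1.

∂_1: C_1 → C_0 sends each edge [p,q] (with p < q) to q − p. For instance
  ∂ab = b − a.
As a 2×1 matrix over Z this has rank 1, with invariant factors (1).

Now H_k = ker ∂_k / im ∂_{k+1}, so:

  H_0: rank C_0 − rank ∂_1 = 2 − 1 = 1, and the invariant factors of ∂_1 are all 1, so H_0 ≅ Z.
  H_1: rank ker ∂_1 − rank ∂_2 = (1 − 1) − 0 = 0, and there is no ∂_2, so H_1 ≅ 0.

(K is a triangulation of the 1-simplex.)

H_0 ≅ Z,  H_1 = 0.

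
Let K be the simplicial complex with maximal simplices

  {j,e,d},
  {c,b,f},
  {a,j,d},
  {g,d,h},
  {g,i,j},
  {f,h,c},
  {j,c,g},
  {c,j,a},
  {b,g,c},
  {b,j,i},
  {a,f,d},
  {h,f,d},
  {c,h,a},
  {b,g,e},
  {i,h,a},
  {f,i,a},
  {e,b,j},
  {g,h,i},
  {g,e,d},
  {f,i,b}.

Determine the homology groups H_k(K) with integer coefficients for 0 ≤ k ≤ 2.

H_0 ≅ Z,  H_1 ≅ Z × Z/2,  H_2 = 0.

We work with the vertex ordering a < b < c < d < e < f < g < h < i < j. The simplices of K, each written with vertices in increasing order, are:

  0-simplices (10): a, b, c, d, e, f, g, h, i, j
  1-simplices (30): ac, ad, af, ah, ai, aj, bc, be, bf, bg, bi, bj, cf, cg, ch, cj, de, df, dg, dh, dj, eg, ej, fh, fi, gh, gi, gj, hi, ij
  2-simplices (20): ach, acj, adf, adj, afi, ahi, bcf, bcg, beg, bej, bfi, bij, cfh, cgj, deg, dej, dfh, dgh, ghi, gij

so the chain groups are C_0 ≅ Z^10, C_1 ≅ Z^30, C_2 ≅ Z^20.

∂_1: C_1 → C_0 maps an edge to its endpoints' difference, ∂[p,q] = q − p.
As a 10×30 matrix over Z this has rank 9, with invariant factors (1,1,1,1,1,1,1,1,1).

∂_2: C_2 → C_1 acts by ∂[p,q,r] = [q,r] − [p,r] + [p,q]. For instance
  ∂cfh = fh − ch + cf,
  ∂bcg = cg − bg + bc.
As a 30×20 matrix over Z this has rank 20, with invariant factors (1,1,1,1,1,1,1,1,1,1,1,1,1,1,1,1,1,1,1,2).

Computing H_k = (kernel of ∂_k) / (image of ∂_{k+1}):

  H_0: rank C_0 − rank ∂_1 = 10 − 9 = 1, and the invariant factors of ∂_1 are all 1, so H_0 ≅ Z.
  H_1: rank ker ∂_1 − rank ∂_2 = (30 − 9) − 20 = 1, and ∂_2 has invariant factor 2 > 1, so H_1 ≅ Z × Z/2.
  H_2: rank ker ∂_2 − rank ∂_3 = (20 − 20) − 0 = 0, and there is no ∂_3, so H_2 ≅ 0.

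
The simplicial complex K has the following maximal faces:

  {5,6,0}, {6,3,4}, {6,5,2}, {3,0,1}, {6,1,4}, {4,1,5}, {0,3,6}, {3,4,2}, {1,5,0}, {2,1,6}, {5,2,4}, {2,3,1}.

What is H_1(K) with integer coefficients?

Order the vertices as 0 < 1 < 2 < 3 < 4 < 5 < 6. Listing each simplex with vertices in this order, K has dimension 2 with simplices:

  0-simplices (7): [0], [1], [2], [3], [4], [5], [6]
  1-simplices (18): [0,1], [0,3], [0,5], [0,6], [1,2], [1,3], [1,4], [1,5], [1,6], [2,3], [2,4], [2,5], [2,6], [3,4], [3,6], [4,5], [4,6], [5,6]
  2-simplices (12): [0,1,3], [0,1,5], [0,3,6], [0,5,6], [1,2,3], [1,2,6], [1,4,5], [1,4,6], [2,3,4], [2,4,5], [2,5,6], [3,4,6]

so the chain groups are C_0 ≅ Z^7, C_1 ≅ Z^18, C_2 ≅ Z^12.

The boundary map ∂_1: C_1 → C_0 maps an edge to its endpoints' difference, ∂[p,q] = q − p. For instance
  ∂[1,6] = [6] − [1].
As a 7×18 matrix over Z this has rank 6, with invariant factors (1,1,1,1,1,1).

Boundary ∂_2: C_2 → C_1 sends each 2-simplex [p,q,r] to [q,r] − [p,r] + [p,q]. For instance
  ∂[2,3,4] = [3,4] − [2,4] + [2,3],
  ∂[1,4,5] = [4,5] − [1,5] + [1,4].
The resulting 18×12 matrix has rank 12, and its Smith normal form has invariant factors (1,1,1,1,1,1,1,1,1,1,1,2).

Reading off H_k = ker ∂_k / im ∂_{k+1}:

  H_1: rank ker ∂_1 − rank ∂_2 = (18 − 6) − 12 = 0, and ∂_2 has invariant factor 2 > 1, so H_1 = Z_2.

(K is a triangulation of the real projective plane RP^2.)

H_1 ≅ Z_2.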